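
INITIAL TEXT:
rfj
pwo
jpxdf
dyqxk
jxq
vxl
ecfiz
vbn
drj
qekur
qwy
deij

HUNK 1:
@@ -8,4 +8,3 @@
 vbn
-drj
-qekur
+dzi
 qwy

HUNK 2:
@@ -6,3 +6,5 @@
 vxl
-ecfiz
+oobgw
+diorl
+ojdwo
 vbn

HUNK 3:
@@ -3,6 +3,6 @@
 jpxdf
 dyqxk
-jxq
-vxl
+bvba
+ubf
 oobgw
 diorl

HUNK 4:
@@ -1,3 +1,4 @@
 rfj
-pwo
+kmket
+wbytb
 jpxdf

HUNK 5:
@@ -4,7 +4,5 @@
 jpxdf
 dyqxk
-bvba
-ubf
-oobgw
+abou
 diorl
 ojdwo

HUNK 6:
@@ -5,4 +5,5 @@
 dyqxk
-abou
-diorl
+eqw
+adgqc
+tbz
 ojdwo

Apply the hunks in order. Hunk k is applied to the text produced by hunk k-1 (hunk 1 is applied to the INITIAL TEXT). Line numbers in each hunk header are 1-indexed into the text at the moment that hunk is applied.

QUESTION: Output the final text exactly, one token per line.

Answer: rfj
kmket
wbytb
jpxdf
dyqxk
eqw
adgqc
tbz
ojdwo
vbn
dzi
qwy
deij

Derivation:
Hunk 1: at line 8 remove [drj,qekur] add [dzi] -> 11 lines: rfj pwo jpxdf dyqxk jxq vxl ecfiz vbn dzi qwy deij
Hunk 2: at line 6 remove [ecfiz] add [oobgw,diorl,ojdwo] -> 13 lines: rfj pwo jpxdf dyqxk jxq vxl oobgw diorl ojdwo vbn dzi qwy deij
Hunk 3: at line 3 remove [jxq,vxl] add [bvba,ubf] -> 13 lines: rfj pwo jpxdf dyqxk bvba ubf oobgw diorl ojdwo vbn dzi qwy deij
Hunk 4: at line 1 remove [pwo] add [kmket,wbytb] -> 14 lines: rfj kmket wbytb jpxdf dyqxk bvba ubf oobgw diorl ojdwo vbn dzi qwy deij
Hunk 5: at line 4 remove [bvba,ubf,oobgw] add [abou] -> 12 lines: rfj kmket wbytb jpxdf dyqxk abou diorl ojdwo vbn dzi qwy deij
Hunk 6: at line 5 remove [abou,diorl] add [eqw,adgqc,tbz] -> 13 lines: rfj kmket wbytb jpxdf dyqxk eqw adgqc tbz ojdwo vbn dzi qwy deij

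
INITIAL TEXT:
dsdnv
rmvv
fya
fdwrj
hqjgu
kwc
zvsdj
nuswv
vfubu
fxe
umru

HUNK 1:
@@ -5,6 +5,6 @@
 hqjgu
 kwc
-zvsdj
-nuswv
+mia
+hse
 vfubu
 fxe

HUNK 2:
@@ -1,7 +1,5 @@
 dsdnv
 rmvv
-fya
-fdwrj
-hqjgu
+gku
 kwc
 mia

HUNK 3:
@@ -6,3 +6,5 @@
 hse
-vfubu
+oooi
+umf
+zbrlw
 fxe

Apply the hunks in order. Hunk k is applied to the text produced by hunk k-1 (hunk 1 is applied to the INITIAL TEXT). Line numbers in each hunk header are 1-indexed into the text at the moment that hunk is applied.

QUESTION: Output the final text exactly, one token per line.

Hunk 1: at line 5 remove [zvsdj,nuswv] add [mia,hse] -> 11 lines: dsdnv rmvv fya fdwrj hqjgu kwc mia hse vfubu fxe umru
Hunk 2: at line 1 remove [fya,fdwrj,hqjgu] add [gku] -> 9 lines: dsdnv rmvv gku kwc mia hse vfubu fxe umru
Hunk 3: at line 6 remove [vfubu] add [oooi,umf,zbrlw] -> 11 lines: dsdnv rmvv gku kwc mia hse oooi umf zbrlw fxe umru

Answer: dsdnv
rmvv
gku
kwc
mia
hse
oooi
umf
zbrlw
fxe
umru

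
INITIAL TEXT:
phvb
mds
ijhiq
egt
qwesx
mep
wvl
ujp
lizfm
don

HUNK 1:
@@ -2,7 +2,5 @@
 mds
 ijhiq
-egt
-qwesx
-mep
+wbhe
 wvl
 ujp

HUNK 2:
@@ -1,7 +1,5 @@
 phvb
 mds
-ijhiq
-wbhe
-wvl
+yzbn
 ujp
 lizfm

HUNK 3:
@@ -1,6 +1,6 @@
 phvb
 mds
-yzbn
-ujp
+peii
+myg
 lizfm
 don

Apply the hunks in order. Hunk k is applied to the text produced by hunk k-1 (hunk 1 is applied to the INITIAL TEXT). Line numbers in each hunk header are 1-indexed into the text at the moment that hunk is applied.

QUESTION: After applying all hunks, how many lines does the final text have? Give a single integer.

Answer: 6

Derivation:
Hunk 1: at line 2 remove [egt,qwesx,mep] add [wbhe] -> 8 lines: phvb mds ijhiq wbhe wvl ujp lizfm don
Hunk 2: at line 1 remove [ijhiq,wbhe,wvl] add [yzbn] -> 6 lines: phvb mds yzbn ujp lizfm don
Hunk 3: at line 1 remove [yzbn,ujp] add [peii,myg] -> 6 lines: phvb mds peii myg lizfm don
Final line count: 6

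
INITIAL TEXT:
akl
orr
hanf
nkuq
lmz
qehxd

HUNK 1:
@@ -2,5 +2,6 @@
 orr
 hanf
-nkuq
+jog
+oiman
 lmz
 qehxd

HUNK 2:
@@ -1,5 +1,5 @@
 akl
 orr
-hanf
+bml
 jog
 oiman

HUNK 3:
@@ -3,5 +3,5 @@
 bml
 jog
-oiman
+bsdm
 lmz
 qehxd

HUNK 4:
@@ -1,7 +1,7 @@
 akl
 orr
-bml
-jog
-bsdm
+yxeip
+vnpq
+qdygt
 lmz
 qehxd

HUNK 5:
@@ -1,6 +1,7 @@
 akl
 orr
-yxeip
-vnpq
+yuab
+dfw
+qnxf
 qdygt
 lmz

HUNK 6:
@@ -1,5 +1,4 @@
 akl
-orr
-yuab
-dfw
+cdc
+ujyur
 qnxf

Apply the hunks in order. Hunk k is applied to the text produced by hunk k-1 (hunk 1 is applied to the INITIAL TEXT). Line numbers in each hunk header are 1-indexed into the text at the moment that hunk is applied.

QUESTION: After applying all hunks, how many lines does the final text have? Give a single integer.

Answer: 7

Derivation:
Hunk 1: at line 2 remove [nkuq] add [jog,oiman] -> 7 lines: akl orr hanf jog oiman lmz qehxd
Hunk 2: at line 1 remove [hanf] add [bml] -> 7 lines: akl orr bml jog oiman lmz qehxd
Hunk 3: at line 3 remove [oiman] add [bsdm] -> 7 lines: akl orr bml jog bsdm lmz qehxd
Hunk 4: at line 1 remove [bml,jog,bsdm] add [yxeip,vnpq,qdygt] -> 7 lines: akl orr yxeip vnpq qdygt lmz qehxd
Hunk 5: at line 1 remove [yxeip,vnpq] add [yuab,dfw,qnxf] -> 8 lines: akl orr yuab dfw qnxf qdygt lmz qehxd
Hunk 6: at line 1 remove [orr,yuab,dfw] add [cdc,ujyur] -> 7 lines: akl cdc ujyur qnxf qdygt lmz qehxd
Final line count: 7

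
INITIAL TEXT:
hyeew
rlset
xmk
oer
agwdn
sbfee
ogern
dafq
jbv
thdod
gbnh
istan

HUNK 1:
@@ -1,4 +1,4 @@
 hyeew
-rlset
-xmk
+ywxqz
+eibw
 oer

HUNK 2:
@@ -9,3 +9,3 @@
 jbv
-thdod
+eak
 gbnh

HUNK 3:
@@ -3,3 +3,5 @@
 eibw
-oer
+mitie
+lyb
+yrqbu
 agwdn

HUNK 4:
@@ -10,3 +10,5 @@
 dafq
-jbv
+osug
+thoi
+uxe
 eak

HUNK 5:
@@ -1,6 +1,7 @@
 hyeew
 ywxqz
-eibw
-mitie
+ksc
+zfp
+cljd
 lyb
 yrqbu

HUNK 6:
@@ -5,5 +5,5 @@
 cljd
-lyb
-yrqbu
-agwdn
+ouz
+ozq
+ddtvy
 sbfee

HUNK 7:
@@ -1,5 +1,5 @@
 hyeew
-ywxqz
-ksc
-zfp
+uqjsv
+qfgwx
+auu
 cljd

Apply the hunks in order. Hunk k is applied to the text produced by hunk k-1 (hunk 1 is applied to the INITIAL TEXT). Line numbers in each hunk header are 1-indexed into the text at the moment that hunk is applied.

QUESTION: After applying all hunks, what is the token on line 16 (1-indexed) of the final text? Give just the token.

Hunk 1: at line 1 remove [rlset,xmk] add [ywxqz,eibw] -> 12 lines: hyeew ywxqz eibw oer agwdn sbfee ogern dafq jbv thdod gbnh istan
Hunk 2: at line 9 remove [thdod] add [eak] -> 12 lines: hyeew ywxqz eibw oer agwdn sbfee ogern dafq jbv eak gbnh istan
Hunk 3: at line 3 remove [oer] add [mitie,lyb,yrqbu] -> 14 lines: hyeew ywxqz eibw mitie lyb yrqbu agwdn sbfee ogern dafq jbv eak gbnh istan
Hunk 4: at line 10 remove [jbv] add [osug,thoi,uxe] -> 16 lines: hyeew ywxqz eibw mitie lyb yrqbu agwdn sbfee ogern dafq osug thoi uxe eak gbnh istan
Hunk 5: at line 1 remove [eibw,mitie] add [ksc,zfp,cljd] -> 17 lines: hyeew ywxqz ksc zfp cljd lyb yrqbu agwdn sbfee ogern dafq osug thoi uxe eak gbnh istan
Hunk 6: at line 5 remove [lyb,yrqbu,agwdn] add [ouz,ozq,ddtvy] -> 17 lines: hyeew ywxqz ksc zfp cljd ouz ozq ddtvy sbfee ogern dafq osug thoi uxe eak gbnh istan
Hunk 7: at line 1 remove [ywxqz,ksc,zfp] add [uqjsv,qfgwx,auu] -> 17 lines: hyeew uqjsv qfgwx auu cljd ouz ozq ddtvy sbfee ogern dafq osug thoi uxe eak gbnh istan
Final line 16: gbnh

Answer: gbnh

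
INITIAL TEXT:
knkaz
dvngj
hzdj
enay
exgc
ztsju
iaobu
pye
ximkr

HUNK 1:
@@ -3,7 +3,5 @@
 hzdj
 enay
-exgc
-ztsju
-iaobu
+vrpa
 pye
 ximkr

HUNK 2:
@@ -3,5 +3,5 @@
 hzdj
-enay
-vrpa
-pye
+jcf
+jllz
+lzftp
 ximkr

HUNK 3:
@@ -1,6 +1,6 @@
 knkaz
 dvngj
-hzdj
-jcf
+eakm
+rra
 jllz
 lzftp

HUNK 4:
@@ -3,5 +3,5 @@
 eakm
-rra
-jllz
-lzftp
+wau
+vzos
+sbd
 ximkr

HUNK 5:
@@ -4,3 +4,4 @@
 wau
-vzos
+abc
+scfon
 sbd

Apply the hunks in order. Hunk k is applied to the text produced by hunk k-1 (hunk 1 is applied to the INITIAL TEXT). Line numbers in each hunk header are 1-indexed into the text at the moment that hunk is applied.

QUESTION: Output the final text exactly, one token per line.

Answer: knkaz
dvngj
eakm
wau
abc
scfon
sbd
ximkr

Derivation:
Hunk 1: at line 3 remove [exgc,ztsju,iaobu] add [vrpa] -> 7 lines: knkaz dvngj hzdj enay vrpa pye ximkr
Hunk 2: at line 3 remove [enay,vrpa,pye] add [jcf,jllz,lzftp] -> 7 lines: knkaz dvngj hzdj jcf jllz lzftp ximkr
Hunk 3: at line 1 remove [hzdj,jcf] add [eakm,rra] -> 7 lines: knkaz dvngj eakm rra jllz lzftp ximkr
Hunk 4: at line 3 remove [rra,jllz,lzftp] add [wau,vzos,sbd] -> 7 lines: knkaz dvngj eakm wau vzos sbd ximkr
Hunk 5: at line 4 remove [vzos] add [abc,scfon] -> 8 lines: knkaz dvngj eakm wau abc scfon sbd ximkr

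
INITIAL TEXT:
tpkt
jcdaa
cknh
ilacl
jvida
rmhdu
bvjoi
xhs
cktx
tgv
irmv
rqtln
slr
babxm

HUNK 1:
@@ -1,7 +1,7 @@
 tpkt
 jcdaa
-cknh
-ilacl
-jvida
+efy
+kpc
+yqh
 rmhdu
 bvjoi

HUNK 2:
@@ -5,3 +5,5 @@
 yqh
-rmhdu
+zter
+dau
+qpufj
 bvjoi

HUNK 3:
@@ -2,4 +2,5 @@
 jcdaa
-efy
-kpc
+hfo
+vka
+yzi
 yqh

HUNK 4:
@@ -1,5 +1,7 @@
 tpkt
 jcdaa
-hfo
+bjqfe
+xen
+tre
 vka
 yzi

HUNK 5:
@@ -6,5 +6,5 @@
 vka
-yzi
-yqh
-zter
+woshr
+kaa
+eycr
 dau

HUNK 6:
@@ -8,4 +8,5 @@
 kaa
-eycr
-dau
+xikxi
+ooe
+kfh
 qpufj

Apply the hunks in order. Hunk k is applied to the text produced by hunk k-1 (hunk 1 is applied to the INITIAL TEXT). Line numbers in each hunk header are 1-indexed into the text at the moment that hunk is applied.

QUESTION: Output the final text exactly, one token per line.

Hunk 1: at line 1 remove [cknh,ilacl,jvida] add [efy,kpc,yqh] -> 14 lines: tpkt jcdaa efy kpc yqh rmhdu bvjoi xhs cktx tgv irmv rqtln slr babxm
Hunk 2: at line 5 remove [rmhdu] add [zter,dau,qpufj] -> 16 lines: tpkt jcdaa efy kpc yqh zter dau qpufj bvjoi xhs cktx tgv irmv rqtln slr babxm
Hunk 3: at line 2 remove [efy,kpc] add [hfo,vka,yzi] -> 17 lines: tpkt jcdaa hfo vka yzi yqh zter dau qpufj bvjoi xhs cktx tgv irmv rqtln slr babxm
Hunk 4: at line 1 remove [hfo] add [bjqfe,xen,tre] -> 19 lines: tpkt jcdaa bjqfe xen tre vka yzi yqh zter dau qpufj bvjoi xhs cktx tgv irmv rqtln slr babxm
Hunk 5: at line 6 remove [yzi,yqh,zter] add [woshr,kaa,eycr] -> 19 lines: tpkt jcdaa bjqfe xen tre vka woshr kaa eycr dau qpufj bvjoi xhs cktx tgv irmv rqtln slr babxm
Hunk 6: at line 8 remove [eycr,dau] add [xikxi,ooe,kfh] -> 20 lines: tpkt jcdaa bjqfe xen tre vka woshr kaa xikxi ooe kfh qpufj bvjoi xhs cktx tgv irmv rqtln slr babxm

Answer: tpkt
jcdaa
bjqfe
xen
tre
vka
woshr
kaa
xikxi
ooe
kfh
qpufj
bvjoi
xhs
cktx
tgv
irmv
rqtln
slr
babxm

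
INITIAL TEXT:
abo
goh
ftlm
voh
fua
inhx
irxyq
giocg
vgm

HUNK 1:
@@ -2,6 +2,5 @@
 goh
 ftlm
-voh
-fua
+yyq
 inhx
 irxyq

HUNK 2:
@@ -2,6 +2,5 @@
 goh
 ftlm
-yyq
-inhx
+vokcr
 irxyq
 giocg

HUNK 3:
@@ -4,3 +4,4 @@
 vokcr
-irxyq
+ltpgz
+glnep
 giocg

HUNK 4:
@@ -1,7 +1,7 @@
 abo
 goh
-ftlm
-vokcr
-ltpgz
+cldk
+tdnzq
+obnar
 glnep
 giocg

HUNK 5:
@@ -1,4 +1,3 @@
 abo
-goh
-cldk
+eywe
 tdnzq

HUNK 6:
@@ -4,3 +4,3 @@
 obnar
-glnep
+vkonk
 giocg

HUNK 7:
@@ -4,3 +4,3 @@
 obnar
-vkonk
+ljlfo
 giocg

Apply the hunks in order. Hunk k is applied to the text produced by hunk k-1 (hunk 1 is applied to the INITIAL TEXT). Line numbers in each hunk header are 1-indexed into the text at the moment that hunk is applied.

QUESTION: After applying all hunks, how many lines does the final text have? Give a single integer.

Hunk 1: at line 2 remove [voh,fua] add [yyq] -> 8 lines: abo goh ftlm yyq inhx irxyq giocg vgm
Hunk 2: at line 2 remove [yyq,inhx] add [vokcr] -> 7 lines: abo goh ftlm vokcr irxyq giocg vgm
Hunk 3: at line 4 remove [irxyq] add [ltpgz,glnep] -> 8 lines: abo goh ftlm vokcr ltpgz glnep giocg vgm
Hunk 4: at line 1 remove [ftlm,vokcr,ltpgz] add [cldk,tdnzq,obnar] -> 8 lines: abo goh cldk tdnzq obnar glnep giocg vgm
Hunk 5: at line 1 remove [goh,cldk] add [eywe] -> 7 lines: abo eywe tdnzq obnar glnep giocg vgm
Hunk 6: at line 4 remove [glnep] add [vkonk] -> 7 lines: abo eywe tdnzq obnar vkonk giocg vgm
Hunk 7: at line 4 remove [vkonk] add [ljlfo] -> 7 lines: abo eywe tdnzq obnar ljlfo giocg vgm
Final line count: 7

Answer: 7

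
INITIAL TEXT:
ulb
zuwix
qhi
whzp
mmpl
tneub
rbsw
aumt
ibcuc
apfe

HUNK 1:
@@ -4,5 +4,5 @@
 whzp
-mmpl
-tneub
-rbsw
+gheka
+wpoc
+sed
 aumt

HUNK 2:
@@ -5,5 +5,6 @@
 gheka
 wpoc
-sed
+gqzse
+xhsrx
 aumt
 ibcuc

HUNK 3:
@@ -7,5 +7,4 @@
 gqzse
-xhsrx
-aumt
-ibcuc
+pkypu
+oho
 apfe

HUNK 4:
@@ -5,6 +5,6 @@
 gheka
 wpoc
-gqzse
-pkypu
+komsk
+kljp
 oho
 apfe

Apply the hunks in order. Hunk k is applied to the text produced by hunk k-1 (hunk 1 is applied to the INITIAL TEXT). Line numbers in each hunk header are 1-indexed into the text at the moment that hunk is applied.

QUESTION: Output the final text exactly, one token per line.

Answer: ulb
zuwix
qhi
whzp
gheka
wpoc
komsk
kljp
oho
apfe

Derivation:
Hunk 1: at line 4 remove [mmpl,tneub,rbsw] add [gheka,wpoc,sed] -> 10 lines: ulb zuwix qhi whzp gheka wpoc sed aumt ibcuc apfe
Hunk 2: at line 5 remove [sed] add [gqzse,xhsrx] -> 11 lines: ulb zuwix qhi whzp gheka wpoc gqzse xhsrx aumt ibcuc apfe
Hunk 3: at line 7 remove [xhsrx,aumt,ibcuc] add [pkypu,oho] -> 10 lines: ulb zuwix qhi whzp gheka wpoc gqzse pkypu oho apfe
Hunk 4: at line 5 remove [gqzse,pkypu] add [komsk,kljp] -> 10 lines: ulb zuwix qhi whzp gheka wpoc komsk kljp oho apfe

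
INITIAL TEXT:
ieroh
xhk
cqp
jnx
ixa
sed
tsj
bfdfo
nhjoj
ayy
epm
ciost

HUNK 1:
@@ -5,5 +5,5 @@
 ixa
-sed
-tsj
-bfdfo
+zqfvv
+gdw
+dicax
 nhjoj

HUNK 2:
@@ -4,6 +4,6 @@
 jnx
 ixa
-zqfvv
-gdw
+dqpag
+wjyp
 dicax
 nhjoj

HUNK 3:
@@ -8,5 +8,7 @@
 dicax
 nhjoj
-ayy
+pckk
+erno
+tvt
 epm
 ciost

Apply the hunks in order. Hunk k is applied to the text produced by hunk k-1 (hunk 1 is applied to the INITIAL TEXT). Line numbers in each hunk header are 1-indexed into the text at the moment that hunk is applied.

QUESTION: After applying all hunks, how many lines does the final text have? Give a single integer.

Hunk 1: at line 5 remove [sed,tsj,bfdfo] add [zqfvv,gdw,dicax] -> 12 lines: ieroh xhk cqp jnx ixa zqfvv gdw dicax nhjoj ayy epm ciost
Hunk 2: at line 4 remove [zqfvv,gdw] add [dqpag,wjyp] -> 12 lines: ieroh xhk cqp jnx ixa dqpag wjyp dicax nhjoj ayy epm ciost
Hunk 3: at line 8 remove [ayy] add [pckk,erno,tvt] -> 14 lines: ieroh xhk cqp jnx ixa dqpag wjyp dicax nhjoj pckk erno tvt epm ciost
Final line count: 14

Answer: 14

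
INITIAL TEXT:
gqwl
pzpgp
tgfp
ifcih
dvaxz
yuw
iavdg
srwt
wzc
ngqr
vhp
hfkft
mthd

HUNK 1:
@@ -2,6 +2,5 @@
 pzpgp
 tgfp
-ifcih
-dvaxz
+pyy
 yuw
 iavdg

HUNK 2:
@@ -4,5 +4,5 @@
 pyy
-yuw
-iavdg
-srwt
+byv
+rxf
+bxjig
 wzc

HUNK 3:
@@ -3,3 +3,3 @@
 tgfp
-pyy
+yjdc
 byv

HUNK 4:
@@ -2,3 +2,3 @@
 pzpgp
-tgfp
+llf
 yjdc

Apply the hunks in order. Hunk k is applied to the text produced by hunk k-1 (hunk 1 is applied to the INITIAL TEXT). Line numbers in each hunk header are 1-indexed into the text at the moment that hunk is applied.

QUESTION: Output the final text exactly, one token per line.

Answer: gqwl
pzpgp
llf
yjdc
byv
rxf
bxjig
wzc
ngqr
vhp
hfkft
mthd

Derivation:
Hunk 1: at line 2 remove [ifcih,dvaxz] add [pyy] -> 12 lines: gqwl pzpgp tgfp pyy yuw iavdg srwt wzc ngqr vhp hfkft mthd
Hunk 2: at line 4 remove [yuw,iavdg,srwt] add [byv,rxf,bxjig] -> 12 lines: gqwl pzpgp tgfp pyy byv rxf bxjig wzc ngqr vhp hfkft mthd
Hunk 3: at line 3 remove [pyy] add [yjdc] -> 12 lines: gqwl pzpgp tgfp yjdc byv rxf bxjig wzc ngqr vhp hfkft mthd
Hunk 4: at line 2 remove [tgfp] add [llf] -> 12 lines: gqwl pzpgp llf yjdc byv rxf bxjig wzc ngqr vhp hfkft mthd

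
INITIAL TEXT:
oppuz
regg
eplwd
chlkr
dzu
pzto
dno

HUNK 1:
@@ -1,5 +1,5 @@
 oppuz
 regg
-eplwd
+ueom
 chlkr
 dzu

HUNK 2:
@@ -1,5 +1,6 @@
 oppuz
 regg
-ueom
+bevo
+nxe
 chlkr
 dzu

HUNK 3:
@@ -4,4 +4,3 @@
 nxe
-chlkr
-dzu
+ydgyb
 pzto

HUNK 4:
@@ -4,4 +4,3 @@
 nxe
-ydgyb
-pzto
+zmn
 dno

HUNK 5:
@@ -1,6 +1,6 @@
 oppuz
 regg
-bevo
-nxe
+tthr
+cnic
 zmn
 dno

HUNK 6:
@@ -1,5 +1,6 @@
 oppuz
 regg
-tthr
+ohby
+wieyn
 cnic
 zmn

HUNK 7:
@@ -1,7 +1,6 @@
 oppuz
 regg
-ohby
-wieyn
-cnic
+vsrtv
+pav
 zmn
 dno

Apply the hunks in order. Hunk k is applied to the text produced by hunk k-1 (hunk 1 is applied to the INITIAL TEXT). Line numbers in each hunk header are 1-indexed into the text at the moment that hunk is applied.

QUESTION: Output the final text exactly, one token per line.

Answer: oppuz
regg
vsrtv
pav
zmn
dno

Derivation:
Hunk 1: at line 1 remove [eplwd] add [ueom] -> 7 lines: oppuz regg ueom chlkr dzu pzto dno
Hunk 2: at line 1 remove [ueom] add [bevo,nxe] -> 8 lines: oppuz regg bevo nxe chlkr dzu pzto dno
Hunk 3: at line 4 remove [chlkr,dzu] add [ydgyb] -> 7 lines: oppuz regg bevo nxe ydgyb pzto dno
Hunk 4: at line 4 remove [ydgyb,pzto] add [zmn] -> 6 lines: oppuz regg bevo nxe zmn dno
Hunk 5: at line 1 remove [bevo,nxe] add [tthr,cnic] -> 6 lines: oppuz regg tthr cnic zmn dno
Hunk 6: at line 1 remove [tthr] add [ohby,wieyn] -> 7 lines: oppuz regg ohby wieyn cnic zmn dno
Hunk 7: at line 1 remove [ohby,wieyn,cnic] add [vsrtv,pav] -> 6 lines: oppuz regg vsrtv pav zmn dno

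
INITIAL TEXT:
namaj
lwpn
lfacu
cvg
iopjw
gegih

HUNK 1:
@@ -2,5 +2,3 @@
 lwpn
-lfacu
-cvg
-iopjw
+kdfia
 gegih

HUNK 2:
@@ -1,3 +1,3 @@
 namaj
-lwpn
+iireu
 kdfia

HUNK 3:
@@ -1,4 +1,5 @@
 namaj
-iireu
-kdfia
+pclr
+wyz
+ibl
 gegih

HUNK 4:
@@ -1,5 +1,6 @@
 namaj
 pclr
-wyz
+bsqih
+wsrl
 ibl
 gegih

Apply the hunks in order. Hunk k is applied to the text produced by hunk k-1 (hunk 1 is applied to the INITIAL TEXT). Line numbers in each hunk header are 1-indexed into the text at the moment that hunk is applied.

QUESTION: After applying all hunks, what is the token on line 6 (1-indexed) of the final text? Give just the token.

Answer: gegih

Derivation:
Hunk 1: at line 2 remove [lfacu,cvg,iopjw] add [kdfia] -> 4 lines: namaj lwpn kdfia gegih
Hunk 2: at line 1 remove [lwpn] add [iireu] -> 4 lines: namaj iireu kdfia gegih
Hunk 3: at line 1 remove [iireu,kdfia] add [pclr,wyz,ibl] -> 5 lines: namaj pclr wyz ibl gegih
Hunk 4: at line 1 remove [wyz] add [bsqih,wsrl] -> 6 lines: namaj pclr bsqih wsrl ibl gegih
Final line 6: gegih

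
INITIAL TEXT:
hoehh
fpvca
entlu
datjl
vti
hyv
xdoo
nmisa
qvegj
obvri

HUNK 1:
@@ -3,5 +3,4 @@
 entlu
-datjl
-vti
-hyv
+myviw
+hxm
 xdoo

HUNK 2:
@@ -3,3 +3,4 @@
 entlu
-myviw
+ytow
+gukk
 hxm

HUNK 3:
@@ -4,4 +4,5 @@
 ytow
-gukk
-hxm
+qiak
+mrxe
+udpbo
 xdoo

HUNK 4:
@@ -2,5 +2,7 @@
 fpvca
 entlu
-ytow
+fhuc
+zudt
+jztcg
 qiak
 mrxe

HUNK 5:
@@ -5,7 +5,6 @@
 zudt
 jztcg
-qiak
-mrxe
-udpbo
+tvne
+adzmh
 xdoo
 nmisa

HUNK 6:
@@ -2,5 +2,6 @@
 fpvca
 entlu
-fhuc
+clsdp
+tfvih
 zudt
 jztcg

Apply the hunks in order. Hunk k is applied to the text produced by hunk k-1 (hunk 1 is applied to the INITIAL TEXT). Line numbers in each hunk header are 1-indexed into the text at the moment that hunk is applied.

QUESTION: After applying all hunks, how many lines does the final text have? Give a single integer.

Hunk 1: at line 3 remove [datjl,vti,hyv] add [myviw,hxm] -> 9 lines: hoehh fpvca entlu myviw hxm xdoo nmisa qvegj obvri
Hunk 2: at line 3 remove [myviw] add [ytow,gukk] -> 10 lines: hoehh fpvca entlu ytow gukk hxm xdoo nmisa qvegj obvri
Hunk 3: at line 4 remove [gukk,hxm] add [qiak,mrxe,udpbo] -> 11 lines: hoehh fpvca entlu ytow qiak mrxe udpbo xdoo nmisa qvegj obvri
Hunk 4: at line 2 remove [ytow] add [fhuc,zudt,jztcg] -> 13 lines: hoehh fpvca entlu fhuc zudt jztcg qiak mrxe udpbo xdoo nmisa qvegj obvri
Hunk 5: at line 5 remove [qiak,mrxe,udpbo] add [tvne,adzmh] -> 12 lines: hoehh fpvca entlu fhuc zudt jztcg tvne adzmh xdoo nmisa qvegj obvri
Hunk 6: at line 2 remove [fhuc] add [clsdp,tfvih] -> 13 lines: hoehh fpvca entlu clsdp tfvih zudt jztcg tvne adzmh xdoo nmisa qvegj obvri
Final line count: 13

Answer: 13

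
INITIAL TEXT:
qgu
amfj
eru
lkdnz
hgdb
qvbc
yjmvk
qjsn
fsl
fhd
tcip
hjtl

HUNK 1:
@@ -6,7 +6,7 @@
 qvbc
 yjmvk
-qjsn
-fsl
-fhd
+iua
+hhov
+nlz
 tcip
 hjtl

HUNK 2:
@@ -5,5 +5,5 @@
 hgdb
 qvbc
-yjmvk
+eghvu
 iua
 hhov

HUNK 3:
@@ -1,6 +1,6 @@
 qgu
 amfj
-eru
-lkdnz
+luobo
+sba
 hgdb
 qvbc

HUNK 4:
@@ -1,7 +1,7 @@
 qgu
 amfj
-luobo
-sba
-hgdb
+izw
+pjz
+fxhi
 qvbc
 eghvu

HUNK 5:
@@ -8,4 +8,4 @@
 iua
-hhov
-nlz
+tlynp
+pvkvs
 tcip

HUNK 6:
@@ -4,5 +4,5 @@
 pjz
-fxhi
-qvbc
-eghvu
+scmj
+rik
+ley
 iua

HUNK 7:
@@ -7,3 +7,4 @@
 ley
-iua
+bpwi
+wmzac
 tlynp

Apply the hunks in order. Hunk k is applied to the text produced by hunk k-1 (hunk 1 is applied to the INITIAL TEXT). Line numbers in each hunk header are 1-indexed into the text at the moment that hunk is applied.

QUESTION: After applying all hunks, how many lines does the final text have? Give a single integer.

Answer: 13

Derivation:
Hunk 1: at line 6 remove [qjsn,fsl,fhd] add [iua,hhov,nlz] -> 12 lines: qgu amfj eru lkdnz hgdb qvbc yjmvk iua hhov nlz tcip hjtl
Hunk 2: at line 5 remove [yjmvk] add [eghvu] -> 12 lines: qgu amfj eru lkdnz hgdb qvbc eghvu iua hhov nlz tcip hjtl
Hunk 3: at line 1 remove [eru,lkdnz] add [luobo,sba] -> 12 lines: qgu amfj luobo sba hgdb qvbc eghvu iua hhov nlz tcip hjtl
Hunk 4: at line 1 remove [luobo,sba,hgdb] add [izw,pjz,fxhi] -> 12 lines: qgu amfj izw pjz fxhi qvbc eghvu iua hhov nlz tcip hjtl
Hunk 5: at line 8 remove [hhov,nlz] add [tlynp,pvkvs] -> 12 lines: qgu amfj izw pjz fxhi qvbc eghvu iua tlynp pvkvs tcip hjtl
Hunk 6: at line 4 remove [fxhi,qvbc,eghvu] add [scmj,rik,ley] -> 12 lines: qgu amfj izw pjz scmj rik ley iua tlynp pvkvs tcip hjtl
Hunk 7: at line 7 remove [iua] add [bpwi,wmzac] -> 13 lines: qgu amfj izw pjz scmj rik ley bpwi wmzac tlynp pvkvs tcip hjtl
Final line count: 13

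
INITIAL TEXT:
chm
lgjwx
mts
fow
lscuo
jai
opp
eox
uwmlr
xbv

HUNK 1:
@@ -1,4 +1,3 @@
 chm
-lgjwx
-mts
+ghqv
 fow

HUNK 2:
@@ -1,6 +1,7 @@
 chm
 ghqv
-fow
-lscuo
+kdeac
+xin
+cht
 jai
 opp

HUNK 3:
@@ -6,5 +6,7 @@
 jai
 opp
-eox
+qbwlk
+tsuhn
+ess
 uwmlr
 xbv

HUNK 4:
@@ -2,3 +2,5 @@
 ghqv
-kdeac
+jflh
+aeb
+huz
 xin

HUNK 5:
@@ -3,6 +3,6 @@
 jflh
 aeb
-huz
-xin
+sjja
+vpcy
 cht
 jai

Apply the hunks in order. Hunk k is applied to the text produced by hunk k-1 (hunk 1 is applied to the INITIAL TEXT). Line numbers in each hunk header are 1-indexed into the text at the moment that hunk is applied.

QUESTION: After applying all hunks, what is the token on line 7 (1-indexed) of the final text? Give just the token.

Answer: cht

Derivation:
Hunk 1: at line 1 remove [lgjwx,mts] add [ghqv] -> 9 lines: chm ghqv fow lscuo jai opp eox uwmlr xbv
Hunk 2: at line 1 remove [fow,lscuo] add [kdeac,xin,cht] -> 10 lines: chm ghqv kdeac xin cht jai opp eox uwmlr xbv
Hunk 3: at line 6 remove [eox] add [qbwlk,tsuhn,ess] -> 12 lines: chm ghqv kdeac xin cht jai opp qbwlk tsuhn ess uwmlr xbv
Hunk 4: at line 2 remove [kdeac] add [jflh,aeb,huz] -> 14 lines: chm ghqv jflh aeb huz xin cht jai opp qbwlk tsuhn ess uwmlr xbv
Hunk 5: at line 3 remove [huz,xin] add [sjja,vpcy] -> 14 lines: chm ghqv jflh aeb sjja vpcy cht jai opp qbwlk tsuhn ess uwmlr xbv
Final line 7: cht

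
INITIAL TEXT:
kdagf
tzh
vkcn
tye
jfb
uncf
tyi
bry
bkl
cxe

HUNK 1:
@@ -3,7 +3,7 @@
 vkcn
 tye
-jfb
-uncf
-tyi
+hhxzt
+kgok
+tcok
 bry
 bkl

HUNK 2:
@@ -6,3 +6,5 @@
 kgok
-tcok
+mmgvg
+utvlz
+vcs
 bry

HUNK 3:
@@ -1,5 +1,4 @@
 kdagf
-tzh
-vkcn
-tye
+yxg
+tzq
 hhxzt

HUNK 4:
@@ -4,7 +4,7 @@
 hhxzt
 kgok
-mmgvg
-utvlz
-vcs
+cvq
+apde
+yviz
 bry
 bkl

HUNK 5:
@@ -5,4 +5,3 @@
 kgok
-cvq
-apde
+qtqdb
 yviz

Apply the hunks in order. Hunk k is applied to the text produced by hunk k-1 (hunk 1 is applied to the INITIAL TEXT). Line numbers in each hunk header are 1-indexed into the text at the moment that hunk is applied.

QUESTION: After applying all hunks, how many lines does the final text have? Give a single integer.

Answer: 10

Derivation:
Hunk 1: at line 3 remove [jfb,uncf,tyi] add [hhxzt,kgok,tcok] -> 10 lines: kdagf tzh vkcn tye hhxzt kgok tcok bry bkl cxe
Hunk 2: at line 6 remove [tcok] add [mmgvg,utvlz,vcs] -> 12 lines: kdagf tzh vkcn tye hhxzt kgok mmgvg utvlz vcs bry bkl cxe
Hunk 3: at line 1 remove [tzh,vkcn,tye] add [yxg,tzq] -> 11 lines: kdagf yxg tzq hhxzt kgok mmgvg utvlz vcs bry bkl cxe
Hunk 4: at line 4 remove [mmgvg,utvlz,vcs] add [cvq,apde,yviz] -> 11 lines: kdagf yxg tzq hhxzt kgok cvq apde yviz bry bkl cxe
Hunk 5: at line 5 remove [cvq,apde] add [qtqdb] -> 10 lines: kdagf yxg tzq hhxzt kgok qtqdb yviz bry bkl cxe
Final line count: 10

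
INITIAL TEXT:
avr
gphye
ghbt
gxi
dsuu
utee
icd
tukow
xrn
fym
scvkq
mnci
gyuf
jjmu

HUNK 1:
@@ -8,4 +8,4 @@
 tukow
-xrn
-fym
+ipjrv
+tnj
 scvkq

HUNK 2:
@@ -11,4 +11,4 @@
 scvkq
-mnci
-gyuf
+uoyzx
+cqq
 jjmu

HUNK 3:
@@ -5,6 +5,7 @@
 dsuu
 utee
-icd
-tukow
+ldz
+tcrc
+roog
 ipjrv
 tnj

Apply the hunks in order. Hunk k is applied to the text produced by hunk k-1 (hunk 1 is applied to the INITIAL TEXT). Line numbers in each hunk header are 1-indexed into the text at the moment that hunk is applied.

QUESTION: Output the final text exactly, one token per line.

Answer: avr
gphye
ghbt
gxi
dsuu
utee
ldz
tcrc
roog
ipjrv
tnj
scvkq
uoyzx
cqq
jjmu

Derivation:
Hunk 1: at line 8 remove [xrn,fym] add [ipjrv,tnj] -> 14 lines: avr gphye ghbt gxi dsuu utee icd tukow ipjrv tnj scvkq mnci gyuf jjmu
Hunk 2: at line 11 remove [mnci,gyuf] add [uoyzx,cqq] -> 14 lines: avr gphye ghbt gxi dsuu utee icd tukow ipjrv tnj scvkq uoyzx cqq jjmu
Hunk 3: at line 5 remove [icd,tukow] add [ldz,tcrc,roog] -> 15 lines: avr gphye ghbt gxi dsuu utee ldz tcrc roog ipjrv tnj scvkq uoyzx cqq jjmu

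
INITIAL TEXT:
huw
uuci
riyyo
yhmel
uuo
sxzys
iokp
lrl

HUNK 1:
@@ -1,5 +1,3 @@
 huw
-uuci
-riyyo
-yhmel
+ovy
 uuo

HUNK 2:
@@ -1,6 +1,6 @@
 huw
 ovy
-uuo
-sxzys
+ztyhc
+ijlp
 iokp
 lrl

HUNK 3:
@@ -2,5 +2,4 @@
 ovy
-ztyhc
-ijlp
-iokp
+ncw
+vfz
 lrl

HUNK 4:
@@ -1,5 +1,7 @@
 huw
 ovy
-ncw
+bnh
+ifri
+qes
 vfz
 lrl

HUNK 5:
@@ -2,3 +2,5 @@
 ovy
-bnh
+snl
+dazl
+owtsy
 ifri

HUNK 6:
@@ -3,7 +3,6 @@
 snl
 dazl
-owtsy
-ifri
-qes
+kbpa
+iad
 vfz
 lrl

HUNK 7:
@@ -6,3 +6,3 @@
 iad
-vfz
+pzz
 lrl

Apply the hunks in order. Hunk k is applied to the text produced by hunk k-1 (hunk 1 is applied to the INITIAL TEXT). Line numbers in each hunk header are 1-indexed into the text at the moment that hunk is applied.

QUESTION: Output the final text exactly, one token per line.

Hunk 1: at line 1 remove [uuci,riyyo,yhmel] add [ovy] -> 6 lines: huw ovy uuo sxzys iokp lrl
Hunk 2: at line 1 remove [uuo,sxzys] add [ztyhc,ijlp] -> 6 lines: huw ovy ztyhc ijlp iokp lrl
Hunk 3: at line 2 remove [ztyhc,ijlp,iokp] add [ncw,vfz] -> 5 lines: huw ovy ncw vfz lrl
Hunk 4: at line 1 remove [ncw] add [bnh,ifri,qes] -> 7 lines: huw ovy bnh ifri qes vfz lrl
Hunk 5: at line 2 remove [bnh] add [snl,dazl,owtsy] -> 9 lines: huw ovy snl dazl owtsy ifri qes vfz lrl
Hunk 6: at line 3 remove [owtsy,ifri,qes] add [kbpa,iad] -> 8 lines: huw ovy snl dazl kbpa iad vfz lrl
Hunk 7: at line 6 remove [vfz] add [pzz] -> 8 lines: huw ovy snl dazl kbpa iad pzz lrl

Answer: huw
ovy
snl
dazl
kbpa
iad
pzz
lrl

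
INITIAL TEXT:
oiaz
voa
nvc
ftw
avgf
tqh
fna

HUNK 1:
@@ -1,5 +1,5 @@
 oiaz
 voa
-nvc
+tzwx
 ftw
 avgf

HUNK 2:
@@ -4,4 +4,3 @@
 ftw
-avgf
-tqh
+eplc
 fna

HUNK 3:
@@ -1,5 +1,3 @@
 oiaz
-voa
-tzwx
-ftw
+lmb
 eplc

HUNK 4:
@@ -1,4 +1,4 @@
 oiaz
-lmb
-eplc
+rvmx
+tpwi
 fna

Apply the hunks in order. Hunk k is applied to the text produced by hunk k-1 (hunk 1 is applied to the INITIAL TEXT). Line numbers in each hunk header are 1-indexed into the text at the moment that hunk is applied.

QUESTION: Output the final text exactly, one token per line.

Answer: oiaz
rvmx
tpwi
fna

Derivation:
Hunk 1: at line 1 remove [nvc] add [tzwx] -> 7 lines: oiaz voa tzwx ftw avgf tqh fna
Hunk 2: at line 4 remove [avgf,tqh] add [eplc] -> 6 lines: oiaz voa tzwx ftw eplc fna
Hunk 3: at line 1 remove [voa,tzwx,ftw] add [lmb] -> 4 lines: oiaz lmb eplc fna
Hunk 4: at line 1 remove [lmb,eplc] add [rvmx,tpwi] -> 4 lines: oiaz rvmx tpwi fna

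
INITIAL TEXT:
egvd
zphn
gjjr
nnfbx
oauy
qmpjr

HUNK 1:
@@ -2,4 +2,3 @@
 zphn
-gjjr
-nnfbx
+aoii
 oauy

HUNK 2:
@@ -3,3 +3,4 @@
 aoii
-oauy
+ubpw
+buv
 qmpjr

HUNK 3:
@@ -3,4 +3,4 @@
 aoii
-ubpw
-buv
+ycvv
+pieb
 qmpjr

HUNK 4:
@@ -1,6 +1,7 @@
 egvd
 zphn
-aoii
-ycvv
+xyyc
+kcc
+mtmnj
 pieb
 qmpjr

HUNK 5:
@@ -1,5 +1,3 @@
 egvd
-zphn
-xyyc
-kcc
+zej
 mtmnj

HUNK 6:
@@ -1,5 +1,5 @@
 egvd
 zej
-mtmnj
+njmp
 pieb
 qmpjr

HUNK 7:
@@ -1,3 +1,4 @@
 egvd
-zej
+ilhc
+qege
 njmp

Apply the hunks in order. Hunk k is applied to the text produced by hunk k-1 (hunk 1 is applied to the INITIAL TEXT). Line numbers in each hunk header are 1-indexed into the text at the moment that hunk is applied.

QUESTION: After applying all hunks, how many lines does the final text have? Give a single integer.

Answer: 6

Derivation:
Hunk 1: at line 2 remove [gjjr,nnfbx] add [aoii] -> 5 lines: egvd zphn aoii oauy qmpjr
Hunk 2: at line 3 remove [oauy] add [ubpw,buv] -> 6 lines: egvd zphn aoii ubpw buv qmpjr
Hunk 3: at line 3 remove [ubpw,buv] add [ycvv,pieb] -> 6 lines: egvd zphn aoii ycvv pieb qmpjr
Hunk 4: at line 1 remove [aoii,ycvv] add [xyyc,kcc,mtmnj] -> 7 lines: egvd zphn xyyc kcc mtmnj pieb qmpjr
Hunk 5: at line 1 remove [zphn,xyyc,kcc] add [zej] -> 5 lines: egvd zej mtmnj pieb qmpjr
Hunk 6: at line 1 remove [mtmnj] add [njmp] -> 5 lines: egvd zej njmp pieb qmpjr
Hunk 7: at line 1 remove [zej] add [ilhc,qege] -> 6 lines: egvd ilhc qege njmp pieb qmpjr
Final line count: 6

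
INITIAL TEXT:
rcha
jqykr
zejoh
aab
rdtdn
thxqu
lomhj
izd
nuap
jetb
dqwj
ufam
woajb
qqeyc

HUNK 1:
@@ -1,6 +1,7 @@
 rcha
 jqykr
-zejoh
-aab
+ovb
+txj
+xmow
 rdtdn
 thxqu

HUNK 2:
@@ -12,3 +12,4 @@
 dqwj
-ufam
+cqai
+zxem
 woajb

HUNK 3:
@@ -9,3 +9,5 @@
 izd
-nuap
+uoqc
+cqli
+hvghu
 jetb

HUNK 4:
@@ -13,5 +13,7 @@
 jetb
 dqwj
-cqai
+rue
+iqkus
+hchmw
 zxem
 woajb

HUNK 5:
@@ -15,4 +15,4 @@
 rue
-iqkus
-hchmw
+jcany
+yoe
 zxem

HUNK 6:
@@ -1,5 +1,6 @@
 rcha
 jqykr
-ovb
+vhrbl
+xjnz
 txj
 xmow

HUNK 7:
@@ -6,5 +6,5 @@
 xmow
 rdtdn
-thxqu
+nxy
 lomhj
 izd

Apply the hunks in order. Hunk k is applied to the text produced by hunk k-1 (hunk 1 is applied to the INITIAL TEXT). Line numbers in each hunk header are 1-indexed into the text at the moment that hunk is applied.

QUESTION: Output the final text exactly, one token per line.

Hunk 1: at line 1 remove [zejoh,aab] add [ovb,txj,xmow] -> 15 lines: rcha jqykr ovb txj xmow rdtdn thxqu lomhj izd nuap jetb dqwj ufam woajb qqeyc
Hunk 2: at line 12 remove [ufam] add [cqai,zxem] -> 16 lines: rcha jqykr ovb txj xmow rdtdn thxqu lomhj izd nuap jetb dqwj cqai zxem woajb qqeyc
Hunk 3: at line 9 remove [nuap] add [uoqc,cqli,hvghu] -> 18 lines: rcha jqykr ovb txj xmow rdtdn thxqu lomhj izd uoqc cqli hvghu jetb dqwj cqai zxem woajb qqeyc
Hunk 4: at line 13 remove [cqai] add [rue,iqkus,hchmw] -> 20 lines: rcha jqykr ovb txj xmow rdtdn thxqu lomhj izd uoqc cqli hvghu jetb dqwj rue iqkus hchmw zxem woajb qqeyc
Hunk 5: at line 15 remove [iqkus,hchmw] add [jcany,yoe] -> 20 lines: rcha jqykr ovb txj xmow rdtdn thxqu lomhj izd uoqc cqli hvghu jetb dqwj rue jcany yoe zxem woajb qqeyc
Hunk 6: at line 1 remove [ovb] add [vhrbl,xjnz] -> 21 lines: rcha jqykr vhrbl xjnz txj xmow rdtdn thxqu lomhj izd uoqc cqli hvghu jetb dqwj rue jcany yoe zxem woajb qqeyc
Hunk 7: at line 6 remove [thxqu] add [nxy] -> 21 lines: rcha jqykr vhrbl xjnz txj xmow rdtdn nxy lomhj izd uoqc cqli hvghu jetb dqwj rue jcany yoe zxem woajb qqeyc

Answer: rcha
jqykr
vhrbl
xjnz
txj
xmow
rdtdn
nxy
lomhj
izd
uoqc
cqli
hvghu
jetb
dqwj
rue
jcany
yoe
zxem
woajb
qqeyc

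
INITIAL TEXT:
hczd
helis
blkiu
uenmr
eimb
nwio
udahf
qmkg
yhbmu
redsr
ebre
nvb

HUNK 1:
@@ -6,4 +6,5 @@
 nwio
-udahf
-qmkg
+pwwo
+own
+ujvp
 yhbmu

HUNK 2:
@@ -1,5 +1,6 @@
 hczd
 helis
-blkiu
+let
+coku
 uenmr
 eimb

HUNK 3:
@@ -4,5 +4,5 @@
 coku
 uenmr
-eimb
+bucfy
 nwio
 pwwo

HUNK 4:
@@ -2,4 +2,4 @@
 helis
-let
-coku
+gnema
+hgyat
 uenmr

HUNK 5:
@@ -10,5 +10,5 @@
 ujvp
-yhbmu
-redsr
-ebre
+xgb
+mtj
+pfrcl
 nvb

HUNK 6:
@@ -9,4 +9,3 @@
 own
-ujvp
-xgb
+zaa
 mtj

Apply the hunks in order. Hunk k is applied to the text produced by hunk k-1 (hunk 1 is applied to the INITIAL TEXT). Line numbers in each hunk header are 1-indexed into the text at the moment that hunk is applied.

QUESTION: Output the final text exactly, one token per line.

Answer: hczd
helis
gnema
hgyat
uenmr
bucfy
nwio
pwwo
own
zaa
mtj
pfrcl
nvb

Derivation:
Hunk 1: at line 6 remove [udahf,qmkg] add [pwwo,own,ujvp] -> 13 lines: hczd helis blkiu uenmr eimb nwio pwwo own ujvp yhbmu redsr ebre nvb
Hunk 2: at line 1 remove [blkiu] add [let,coku] -> 14 lines: hczd helis let coku uenmr eimb nwio pwwo own ujvp yhbmu redsr ebre nvb
Hunk 3: at line 4 remove [eimb] add [bucfy] -> 14 lines: hczd helis let coku uenmr bucfy nwio pwwo own ujvp yhbmu redsr ebre nvb
Hunk 4: at line 2 remove [let,coku] add [gnema,hgyat] -> 14 lines: hczd helis gnema hgyat uenmr bucfy nwio pwwo own ujvp yhbmu redsr ebre nvb
Hunk 5: at line 10 remove [yhbmu,redsr,ebre] add [xgb,mtj,pfrcl] -> 14 lines: hczd helis gnema hgyat uenmr bucfy nwio pwwo own ujvp xgb mtj pfrcl nvb
Hunk 6: at line 9 remove [ujvp,xgb] add [zaa] -> 13 lines: hczd helis gnema hgyat uenmr bucfy nwio pwwo own zaa mtj pfrcl nvb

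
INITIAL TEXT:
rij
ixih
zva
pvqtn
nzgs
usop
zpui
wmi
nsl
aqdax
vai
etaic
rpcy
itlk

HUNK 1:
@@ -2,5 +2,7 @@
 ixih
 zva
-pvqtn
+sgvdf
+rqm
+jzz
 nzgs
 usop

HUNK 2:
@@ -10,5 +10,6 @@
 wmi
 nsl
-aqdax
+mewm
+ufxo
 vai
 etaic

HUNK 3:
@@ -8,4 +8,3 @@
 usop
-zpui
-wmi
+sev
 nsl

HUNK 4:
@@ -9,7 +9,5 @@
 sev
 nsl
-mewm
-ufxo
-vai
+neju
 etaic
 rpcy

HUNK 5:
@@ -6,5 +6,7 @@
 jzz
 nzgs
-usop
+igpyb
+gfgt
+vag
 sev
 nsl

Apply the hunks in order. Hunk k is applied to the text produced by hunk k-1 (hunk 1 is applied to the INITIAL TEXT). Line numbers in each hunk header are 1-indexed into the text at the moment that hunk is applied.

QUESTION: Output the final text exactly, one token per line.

Hunk 1: at line 2 remove [pvqtn] add [sgvdf,rqm,jzz] -> 16 lines: rij ixih zva sgvdf rqm jzz nzgs usop zpui wmi nsl aqdax vai etaic rpcy itlk
Hunk 2: at line 10 remove [aqdax] add [mewm,ufxo] -> 17 lines: rij ixih zva sgvdf rqm jzz nzgs usop zpui wmi nsl mewm ufxo vai etaic rpcy itlk
Hunk 3: at line 8 remove [zpui,wmi] add [sev] -> 16 lines: rij ixih zva sgvdf rqm jzz nzgs usop sev nsl mewm ufxo vai etaic rpcy itlk
Hunk 4: at line 9 remove [mewm,ufxo,vai] add [neju] -> 14 lines: rij ixih zva sgvdf rqm jzz nzgs usop sev nsl neju etaic rpcy itlk
Hunk 5: at line 6 remove [usop] add [igpyb,gfgt,vag] -> 16 lines: rij ixih zva sgvdf rqm jzz nzgs igpyb gfgt vag sev nsl neju etaic rpcy itlk

Answer: rij
ixih
zva
sgvdf
rqm
jzz
nzgs
igpyb
gfgt
vag
sev
nsl
neju
etaic
rpcy
itlk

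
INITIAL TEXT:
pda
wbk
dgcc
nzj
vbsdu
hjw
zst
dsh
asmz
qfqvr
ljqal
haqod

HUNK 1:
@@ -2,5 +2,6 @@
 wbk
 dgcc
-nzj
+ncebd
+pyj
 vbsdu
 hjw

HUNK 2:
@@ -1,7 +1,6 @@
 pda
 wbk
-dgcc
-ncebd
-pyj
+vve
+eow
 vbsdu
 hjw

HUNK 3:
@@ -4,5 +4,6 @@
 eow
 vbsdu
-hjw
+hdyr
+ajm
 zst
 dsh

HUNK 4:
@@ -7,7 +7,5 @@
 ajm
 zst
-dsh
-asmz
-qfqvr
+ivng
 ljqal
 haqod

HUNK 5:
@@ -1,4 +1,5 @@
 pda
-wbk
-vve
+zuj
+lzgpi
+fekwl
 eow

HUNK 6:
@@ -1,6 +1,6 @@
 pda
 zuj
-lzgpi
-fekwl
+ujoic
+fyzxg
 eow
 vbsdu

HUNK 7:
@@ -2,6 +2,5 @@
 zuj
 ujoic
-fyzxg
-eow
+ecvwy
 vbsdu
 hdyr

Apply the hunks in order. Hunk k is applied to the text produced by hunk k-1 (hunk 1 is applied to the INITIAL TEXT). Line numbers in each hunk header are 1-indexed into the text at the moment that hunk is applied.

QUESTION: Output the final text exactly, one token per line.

Hunk 1: at line 2 remove [nzj] add [ncebd,pyj] -> 13 lines: pda wbk dgcc ncebd pyj vbsdu hjw zst dsh asmz qfqvr ljqal haqod
Hunk 2: at line 1 remove [dgcc,ncebd,pyj] add [vve,eow] -> 12 lines: pda wbk vve eow vbsdu hjw zst dsh asmz qfqvr ljqal haqod
Hunk 3: at line 4 remove [hjw] add [hdyr,ajm] -> 13 lines: pda wbk vve eow vbsdu hdyr ajm zst dsh asmz qfqvr ljqal haqod
Hunk 4: at line 7 remove [dsh,asmz,qfqvr] add [ivng] -> 11 lines: pda wbk vve eow vbsdu hdyr ajm zst ivng ljqal haqod
Hunk 5: at line 1 remove [wbk,vve] add [zuj,lzgpi,fekwl] -> 12 lines: pda zuj lzgpi fekwl eow vbsdu hdyr ajm zst ivng ljqal haqod
Hunk 6: at line 1 remove [lzgpi,fekwl] add [ujoic,fyzxg] -> 12 lines: pda zuj ujoic fyzxg eow vbsdu hdyr ajm zst ivng ljqal haqod
Hunk 7: at line 2 remove [fyzxg,eow] add [ecvwy] -> 11 lines: pda zuj ujoic ecvwy vbsdu hdyr ajm zst ivng ljqal haqod

Answer: pda
zuj
ujoic
ecvwy
vbsdu
hdyr
ajm
zst
ivng
ljqal
haqod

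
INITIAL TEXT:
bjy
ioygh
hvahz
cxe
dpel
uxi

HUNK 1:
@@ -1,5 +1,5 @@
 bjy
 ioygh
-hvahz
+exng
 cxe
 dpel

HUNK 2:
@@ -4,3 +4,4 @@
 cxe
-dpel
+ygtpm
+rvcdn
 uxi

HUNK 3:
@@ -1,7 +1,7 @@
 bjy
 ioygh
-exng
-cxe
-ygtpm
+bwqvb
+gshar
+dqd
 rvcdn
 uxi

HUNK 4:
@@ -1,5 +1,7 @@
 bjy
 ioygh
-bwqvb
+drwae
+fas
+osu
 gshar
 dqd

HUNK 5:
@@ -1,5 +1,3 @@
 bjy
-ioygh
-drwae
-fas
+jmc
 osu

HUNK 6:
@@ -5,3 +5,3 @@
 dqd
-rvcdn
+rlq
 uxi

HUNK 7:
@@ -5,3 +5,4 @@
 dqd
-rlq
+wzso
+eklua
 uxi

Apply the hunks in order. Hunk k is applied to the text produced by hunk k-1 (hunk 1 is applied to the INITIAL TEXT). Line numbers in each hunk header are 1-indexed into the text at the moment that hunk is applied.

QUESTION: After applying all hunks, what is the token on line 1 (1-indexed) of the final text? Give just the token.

Answer: bjy

Derivation:
Hunk 1: at line 1 remove [hvahz] add [exng] -> 6 lines: bjy ioygh exng cxe dpel uxi
Hunk 2: at line 4 remove [dpel] add [ygtpm,rvcdn] -> 7 lines: bjy ioygh exng cxe ygtpm rvcdn uxi
Hunk 3: at line 1 remove [exng,cxe,ygtpm] add [bwqvb,gshar,dqd] -> 7 lines: bjy ioygh bwqvb gshar dqd rvcdn uxi
Hunk 4: at line 1 remove [bwqvb] add [drwae,fas,osu] -> 9 lines: bjy ioygh drwae fas osu gshar dqd rvcdn uxi
Hunk 5: at line 1 remove [ioygh,drwae,fas] add [jmc] -> 7 lines: bjy jmc osu gshar dqd rvcdn uxi
Hunk 6: at line 5 remove [rvcdn] add [rlq] -> 7 lines: bjy jmc osu gshar dqd rlq uxi
Hunk 7: at line 5 remove [rlq] add [wzso,eklua] -> 8 lines: bjy jmc osu gshar dqd wzso eklua uxi
Final line 1: bjy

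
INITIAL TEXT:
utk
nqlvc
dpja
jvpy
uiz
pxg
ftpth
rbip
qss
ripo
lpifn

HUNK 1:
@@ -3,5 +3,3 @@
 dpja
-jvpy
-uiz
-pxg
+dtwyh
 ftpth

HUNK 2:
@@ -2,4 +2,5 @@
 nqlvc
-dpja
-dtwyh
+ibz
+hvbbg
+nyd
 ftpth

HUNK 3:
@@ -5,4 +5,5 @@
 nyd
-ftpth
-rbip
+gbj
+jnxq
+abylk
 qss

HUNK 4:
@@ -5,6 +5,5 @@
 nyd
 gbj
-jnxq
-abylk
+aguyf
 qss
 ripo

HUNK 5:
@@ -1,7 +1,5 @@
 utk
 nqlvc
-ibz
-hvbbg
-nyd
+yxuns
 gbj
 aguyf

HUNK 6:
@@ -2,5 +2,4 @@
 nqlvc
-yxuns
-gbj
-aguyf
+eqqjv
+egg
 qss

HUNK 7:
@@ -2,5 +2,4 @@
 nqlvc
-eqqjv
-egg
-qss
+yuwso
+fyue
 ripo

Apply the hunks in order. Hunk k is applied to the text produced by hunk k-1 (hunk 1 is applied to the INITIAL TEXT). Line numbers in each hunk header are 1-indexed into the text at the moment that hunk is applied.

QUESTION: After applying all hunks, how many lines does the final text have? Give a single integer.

Answer: 6

Derivation:
Hunk 1: at line 3 remove [jvpy,uiz,pxg] add [dtwyh] -> 9 lines: utk nqlvc dpja dtwyh ftpth rbip qss ripo lpifn
Hunk 2: at line 2 remove [dpja,dtwyh] add [ibz,hvbbg,nyd] -> 10 lines: utk nqlvc ibz hvbbg nyd ftpth rbip qss ripo lpifn
Hunk 3: at line 5 remove [ftpth,rbip] add [gbj,jnxq,abylk] -> 11 lines: utk nqlvc ibz hvbbg nyd gbj jnxq abylk qss ripo lpifn
Hunk 4: at line 5 remove [jnxq,abylk] add [aguyf] -> 10 lines: utk nqlvc ibz hvbbg nyd gbj aguyf qss ripo lpifn
Hunk 5: at line 1 remove [ibz,hvbbg,nyd] add [yxuns] -> 8 lines: utk nqlvc yxuns gbj aguyf qss ripo lpifn
Hunk 6: at line 2 remove [yxuns,gbj,aguyf] add [eqqjv,egg] -> 7 lines: utk nqlvc eqqjv egg qss ripo lpifn
Hunk 7: at line 2 remove [eqqjv,egg,qss] add [yuwso,fyue] -> 6 lines: utk nqlvc yuwso fyue ripo lpifn
Final line count: 6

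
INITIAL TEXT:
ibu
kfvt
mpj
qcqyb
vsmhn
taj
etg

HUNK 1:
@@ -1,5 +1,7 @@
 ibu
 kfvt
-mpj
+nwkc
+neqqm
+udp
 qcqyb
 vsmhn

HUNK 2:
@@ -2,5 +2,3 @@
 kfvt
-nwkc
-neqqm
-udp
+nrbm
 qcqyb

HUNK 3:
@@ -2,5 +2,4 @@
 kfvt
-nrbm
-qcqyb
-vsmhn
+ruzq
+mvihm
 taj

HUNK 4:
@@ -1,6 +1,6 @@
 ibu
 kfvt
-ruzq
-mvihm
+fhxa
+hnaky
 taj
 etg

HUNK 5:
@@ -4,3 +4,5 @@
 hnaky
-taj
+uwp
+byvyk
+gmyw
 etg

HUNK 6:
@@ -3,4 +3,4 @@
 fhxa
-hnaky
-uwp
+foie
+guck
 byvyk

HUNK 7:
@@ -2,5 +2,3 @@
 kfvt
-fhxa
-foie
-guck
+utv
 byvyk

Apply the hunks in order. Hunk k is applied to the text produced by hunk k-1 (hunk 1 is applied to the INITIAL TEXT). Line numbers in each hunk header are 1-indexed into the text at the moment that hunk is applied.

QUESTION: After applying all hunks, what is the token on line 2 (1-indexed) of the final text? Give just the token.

Hunk 1: at line 1 remove [mpj] add [nwkc,neqqm,udp] -> 9 lines: ibu kfvt nwkc neqqm udp qcqyb vsmhn taj etg
Hunk 2: at line 2 remove [nwkc,neqqm,udp] add [nrbm] -> 7 lines: ibu kfvt nrbm qcqyb vsmhn taj etg
Hunk 3: at line 2 remove [nrbm,qcqyb,vsmhn] add [ruzq,mvihm] -> 6 lines: ibu kfvt ruzq mvihm taj etg
Hunk 4: at line 1 remove [ruzq,mvihm] add [fhxa,hnaky] -> 6 lines: ibu kfvt fhxa hnaky taj etg
Hunk 5: at line 4 remove [taj] add [uwp,byvyk,gmyw] -> 8 lines: ibu kfvt fhxa hnaky uwp byvyk gmyw etg
Hunk 6: at line 3 remove [hnaky,uwp] add [foie,guck] -> 8 lines: ibu kfvt fhxa foie guck byvyk gmyw etg
Hunk 7: at line 2 remove [fhxa,foie,guck] add [utv] -> 6 lines: ibu kfvt utv byvyk gmyw etg
Final line 2: kfvt

Answer: kfvt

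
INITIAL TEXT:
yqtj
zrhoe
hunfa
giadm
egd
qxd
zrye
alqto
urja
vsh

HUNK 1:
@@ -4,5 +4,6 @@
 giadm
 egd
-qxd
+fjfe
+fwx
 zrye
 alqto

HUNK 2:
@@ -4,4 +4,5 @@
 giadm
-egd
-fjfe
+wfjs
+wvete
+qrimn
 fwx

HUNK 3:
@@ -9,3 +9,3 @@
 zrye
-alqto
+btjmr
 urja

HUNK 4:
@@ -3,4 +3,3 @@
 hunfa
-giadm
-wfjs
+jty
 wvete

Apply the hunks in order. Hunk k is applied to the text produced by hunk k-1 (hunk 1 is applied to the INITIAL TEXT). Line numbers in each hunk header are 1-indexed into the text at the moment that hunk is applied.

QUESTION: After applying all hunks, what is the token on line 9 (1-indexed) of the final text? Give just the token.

Hunk 1: at line 4 remove [qxd] add [fjfe,fwx] -> 11 lines: yqtj zrhoe hunfa giadm egd fjfe fwx zrye alqto urja vsh
Hunk 2: at line 4 remove [egd,fjfe] add [wfjs,wvete,qrimn] -> 12 lines: yqtj zrhoe hunfa giadm wfjs wvete qrimn fwx zrye alqto urja vsh
Hunk 3: at line 9 remove [alqto] add [btjmr] -> 12 lines: yqtj zrhoe hunfa giadm wfjs wvete qrimn fwx zrye btjmr urja vsh
Hunk 4: at line 3 remove [giadm,wfjs] add [jty] -> 11 lines: yqtj zrhoe hunfa jty wvete qrimn fwx zrye btjmr urja vsh
Final line 9: btjmr

Answer: btjmr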